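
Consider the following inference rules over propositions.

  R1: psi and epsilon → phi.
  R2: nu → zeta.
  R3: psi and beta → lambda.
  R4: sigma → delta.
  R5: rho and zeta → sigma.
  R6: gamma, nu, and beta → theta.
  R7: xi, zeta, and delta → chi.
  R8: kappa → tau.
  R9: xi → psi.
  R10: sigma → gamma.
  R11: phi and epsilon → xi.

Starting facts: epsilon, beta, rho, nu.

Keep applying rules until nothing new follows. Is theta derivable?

Yes

nu holds, so zeta follows (R2).
From rho and zeta, R5 gives sigma.
From sigma, R10 gives gamma.
gamma, nu, and beta hold, so theta follows (R6).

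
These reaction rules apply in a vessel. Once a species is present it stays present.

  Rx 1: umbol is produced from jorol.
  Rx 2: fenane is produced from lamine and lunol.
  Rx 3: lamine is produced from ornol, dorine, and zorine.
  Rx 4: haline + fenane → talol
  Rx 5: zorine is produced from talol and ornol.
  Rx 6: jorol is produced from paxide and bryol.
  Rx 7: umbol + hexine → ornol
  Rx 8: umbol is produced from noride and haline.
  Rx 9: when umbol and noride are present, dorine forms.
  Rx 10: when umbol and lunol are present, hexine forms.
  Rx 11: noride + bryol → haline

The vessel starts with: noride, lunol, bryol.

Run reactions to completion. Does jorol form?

No

jorol would need paxide and bryol (Rx 6), but paxide never forms.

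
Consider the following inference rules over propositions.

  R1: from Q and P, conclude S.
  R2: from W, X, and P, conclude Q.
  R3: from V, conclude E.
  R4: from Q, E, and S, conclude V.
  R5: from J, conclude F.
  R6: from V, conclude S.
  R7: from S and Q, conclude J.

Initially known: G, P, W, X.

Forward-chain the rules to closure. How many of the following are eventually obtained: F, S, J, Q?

4

W, X, and P hold, so Q follows (R2).
From Q and P, R1 gives S.
S and Q hold, so J follows (R7).
From J, R5 gives F.
F: reached.
S: reached.
J: reached.
Q: reached.
All 4 are reached.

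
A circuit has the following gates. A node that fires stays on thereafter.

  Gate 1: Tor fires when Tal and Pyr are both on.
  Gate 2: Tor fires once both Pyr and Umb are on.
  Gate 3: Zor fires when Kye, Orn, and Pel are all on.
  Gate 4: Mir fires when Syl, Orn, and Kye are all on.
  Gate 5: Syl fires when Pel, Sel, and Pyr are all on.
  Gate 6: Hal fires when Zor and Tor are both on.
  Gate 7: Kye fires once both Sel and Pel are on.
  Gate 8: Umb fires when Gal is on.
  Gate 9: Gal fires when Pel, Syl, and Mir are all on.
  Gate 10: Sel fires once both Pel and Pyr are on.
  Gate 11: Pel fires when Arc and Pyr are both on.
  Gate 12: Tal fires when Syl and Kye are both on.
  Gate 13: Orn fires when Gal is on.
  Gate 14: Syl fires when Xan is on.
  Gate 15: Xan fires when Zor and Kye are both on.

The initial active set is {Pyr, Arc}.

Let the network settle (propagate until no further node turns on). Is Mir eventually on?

No

Mir would need Syl, Orn, and Kye (Gate 4), but Orn never turns on.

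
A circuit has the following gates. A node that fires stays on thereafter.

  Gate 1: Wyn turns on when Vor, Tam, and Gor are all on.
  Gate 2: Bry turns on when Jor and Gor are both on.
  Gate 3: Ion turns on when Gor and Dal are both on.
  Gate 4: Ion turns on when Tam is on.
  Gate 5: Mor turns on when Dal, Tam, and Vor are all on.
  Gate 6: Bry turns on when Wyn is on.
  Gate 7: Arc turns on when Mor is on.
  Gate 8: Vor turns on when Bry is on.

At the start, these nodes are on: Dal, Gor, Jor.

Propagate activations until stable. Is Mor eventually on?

Mor would need Dal, Tam, and Vor (Gate 5), but Tam never turns on.

No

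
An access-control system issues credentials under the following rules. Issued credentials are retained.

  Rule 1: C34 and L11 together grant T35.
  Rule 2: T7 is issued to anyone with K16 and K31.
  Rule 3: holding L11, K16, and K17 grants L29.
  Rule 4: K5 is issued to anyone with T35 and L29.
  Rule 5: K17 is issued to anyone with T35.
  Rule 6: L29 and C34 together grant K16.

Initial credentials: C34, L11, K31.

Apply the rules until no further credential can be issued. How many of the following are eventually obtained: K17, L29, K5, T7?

Holding C34 and L11 grants T35 (Rule 1).
Holding T35 grants K17 (Rule 5).
K17: reached.
L29 would need L11, K16, and K17 (Rule 3), but K16 is never granted.
K5 would need T35 and L29 (Rule 4), but L29 is never granted.
T7 would need K16 and K31 (Rule 2), but K16 is never granted.
Reached: K17 — 1 of the 4.

1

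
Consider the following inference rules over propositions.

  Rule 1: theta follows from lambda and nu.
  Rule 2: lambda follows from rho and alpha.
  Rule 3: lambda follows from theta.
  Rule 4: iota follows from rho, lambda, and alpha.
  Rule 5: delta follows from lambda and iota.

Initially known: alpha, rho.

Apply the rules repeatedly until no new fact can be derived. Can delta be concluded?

Yes

rho and alpha hold, so lambda follows (Rule 2).
rho, lambda, and alpha hold, so iota follows (Rule 4).
From lambda and iota, Rule 5 gives delta.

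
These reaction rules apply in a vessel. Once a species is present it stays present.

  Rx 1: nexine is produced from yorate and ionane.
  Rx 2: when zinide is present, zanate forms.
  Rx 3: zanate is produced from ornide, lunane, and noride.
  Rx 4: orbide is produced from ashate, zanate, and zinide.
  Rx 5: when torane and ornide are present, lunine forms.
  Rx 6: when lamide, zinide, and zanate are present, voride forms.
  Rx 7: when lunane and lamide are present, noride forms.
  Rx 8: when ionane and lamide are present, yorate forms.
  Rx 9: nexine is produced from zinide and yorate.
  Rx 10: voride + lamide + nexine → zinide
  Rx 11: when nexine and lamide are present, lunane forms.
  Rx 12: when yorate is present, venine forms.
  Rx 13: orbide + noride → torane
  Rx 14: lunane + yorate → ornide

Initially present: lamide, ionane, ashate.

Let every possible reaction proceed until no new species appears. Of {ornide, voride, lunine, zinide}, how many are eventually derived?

1

ionane and lamide present → yorate forms (Rx 8).
yorate and ionane present → nexine forms (Rx 1).
nexine and lamide present → lunane forms (Rx 11).
lunane and yorate present → ornide forms (Rx 14).
ornide: reached.
voride would need lamide, zinide, and zanate (Rx 6), but zinide never forms.
lunine would need torane and ornide (Rx 5), but torane never forms.
zinide would need voride, lamide, and nexine (Rx 10), but voride never forms.
Reached: ornide — 1 of the 4.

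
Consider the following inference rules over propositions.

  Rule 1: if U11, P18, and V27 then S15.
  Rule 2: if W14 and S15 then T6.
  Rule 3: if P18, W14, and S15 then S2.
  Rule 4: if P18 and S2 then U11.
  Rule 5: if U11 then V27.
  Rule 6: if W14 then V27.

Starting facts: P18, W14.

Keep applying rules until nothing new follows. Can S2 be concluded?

No

S2 would need P18, W14, and S15 (Rule 3), but S15 is never established.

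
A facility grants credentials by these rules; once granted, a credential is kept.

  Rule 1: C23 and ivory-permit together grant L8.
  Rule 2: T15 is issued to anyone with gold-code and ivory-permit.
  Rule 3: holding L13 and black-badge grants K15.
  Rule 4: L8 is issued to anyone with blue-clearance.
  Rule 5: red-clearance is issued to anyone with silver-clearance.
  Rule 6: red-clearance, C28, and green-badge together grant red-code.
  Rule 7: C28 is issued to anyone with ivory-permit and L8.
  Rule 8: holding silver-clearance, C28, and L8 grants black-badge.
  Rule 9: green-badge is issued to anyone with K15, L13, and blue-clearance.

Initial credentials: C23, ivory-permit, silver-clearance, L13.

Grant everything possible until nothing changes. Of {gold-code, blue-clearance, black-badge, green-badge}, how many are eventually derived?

1

Holding C23 and ivory-permit grants L8 (Rule 1).
Holding ivory-permit and L8 grants C28 (Rule 7).
Holding silver-clearance, C28, and L8 grants black-badge (Rule 8).
No rule produces gold-code, and it is not given.
No rule produces blue-clearance, and it is not given.
black-badge: reached.
green-badge would need K15, L13, and blue-clearance (Rule 9), but blue-clearance is never granted.
Reached: black-badge — 1 of the 4.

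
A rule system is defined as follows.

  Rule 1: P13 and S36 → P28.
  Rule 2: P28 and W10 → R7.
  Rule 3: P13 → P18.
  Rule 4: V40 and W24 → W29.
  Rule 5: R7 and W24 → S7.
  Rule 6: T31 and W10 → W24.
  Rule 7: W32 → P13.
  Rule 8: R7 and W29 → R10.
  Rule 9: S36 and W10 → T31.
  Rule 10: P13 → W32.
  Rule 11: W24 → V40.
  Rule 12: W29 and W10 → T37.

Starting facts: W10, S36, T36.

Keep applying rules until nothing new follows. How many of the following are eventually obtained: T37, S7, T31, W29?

S36 and W10 hold, so T31 follows (Rule 9).
T31 and W10 hold, so W24 follows (Rule 6).
W24 holds, so V40 follows (Rule 11).
V40 and W24 hold, so W29 follows (Rule 4).
From W29 and W10, Rule 12 gives T37.
T37: reached.
S7 would need R7 and W24 (Rule 5), but R7 is never established.
T31: reached.
W29: reached.
Reached: T37, T31, and W29 — 3 of the 4.

3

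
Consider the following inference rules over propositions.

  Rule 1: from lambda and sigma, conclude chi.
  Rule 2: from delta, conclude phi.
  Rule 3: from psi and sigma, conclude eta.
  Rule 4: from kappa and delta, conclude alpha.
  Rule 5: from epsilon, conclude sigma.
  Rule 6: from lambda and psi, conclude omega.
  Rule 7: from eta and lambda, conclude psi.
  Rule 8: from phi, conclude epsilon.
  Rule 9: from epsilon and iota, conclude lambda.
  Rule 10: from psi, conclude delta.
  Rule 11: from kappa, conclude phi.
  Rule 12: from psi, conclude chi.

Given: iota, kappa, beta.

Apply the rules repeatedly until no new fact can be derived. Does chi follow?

Yes

kappa holds, so phi follows (Rule 11).
phi holds, so epsilon follows (Rule 8).
epsilon and iota hold, so lambda follows (Rule 9).
From epsilon, Rule 5 gives sigma.
lambda and sigma hold, so chi follows (Rule 1).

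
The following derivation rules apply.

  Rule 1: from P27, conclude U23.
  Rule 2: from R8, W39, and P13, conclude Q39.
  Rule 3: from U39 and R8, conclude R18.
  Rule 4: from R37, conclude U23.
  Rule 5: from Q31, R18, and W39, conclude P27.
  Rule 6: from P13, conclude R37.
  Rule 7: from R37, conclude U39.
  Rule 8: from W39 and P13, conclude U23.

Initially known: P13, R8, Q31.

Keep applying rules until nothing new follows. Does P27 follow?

P27 would need Q31, R18, and W39 (Rule 5), but W39 is never established.

No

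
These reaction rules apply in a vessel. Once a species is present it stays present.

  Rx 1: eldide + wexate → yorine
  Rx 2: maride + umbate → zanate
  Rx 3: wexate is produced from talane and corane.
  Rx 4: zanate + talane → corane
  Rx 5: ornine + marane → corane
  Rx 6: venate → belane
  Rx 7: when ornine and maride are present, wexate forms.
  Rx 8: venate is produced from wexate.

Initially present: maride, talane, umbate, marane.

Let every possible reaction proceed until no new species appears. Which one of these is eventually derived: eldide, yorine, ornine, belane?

maride and umbate present → zanate forms (Rx 2).
zanate and talane present → corane forms (Rx 4).
talane and corane present → wexate forms (Rx 3).
wexate present → venate forms (Rx 8).
venate present → belane forms (Rx 6).
No rule produces ornine, and it is not given. No rule produces eldide, and it is not given. yorine would need eldide and wexate (Rx 1), but eldide never forms.

belane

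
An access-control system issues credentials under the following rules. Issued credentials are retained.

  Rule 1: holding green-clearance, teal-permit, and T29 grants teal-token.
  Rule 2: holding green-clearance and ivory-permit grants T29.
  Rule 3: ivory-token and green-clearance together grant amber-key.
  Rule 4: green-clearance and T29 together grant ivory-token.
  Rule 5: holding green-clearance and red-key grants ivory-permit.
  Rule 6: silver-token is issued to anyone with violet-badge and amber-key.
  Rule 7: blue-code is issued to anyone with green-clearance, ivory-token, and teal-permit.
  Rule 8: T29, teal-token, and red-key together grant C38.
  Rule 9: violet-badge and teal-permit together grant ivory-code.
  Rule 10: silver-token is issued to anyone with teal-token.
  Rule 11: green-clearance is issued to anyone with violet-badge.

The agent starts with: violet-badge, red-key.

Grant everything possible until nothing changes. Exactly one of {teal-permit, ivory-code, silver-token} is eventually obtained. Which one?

silver-token

Holding violet-badge grants green-clearance (Rule 11).
Holding green-clearance and red-key grants ivory-permit (Rule 5).
Holding green-clearance and ivory-permit grants T29 (Rule 2).
Holding green-clearance and T29 grants ivory-token (Rule 4).
Holding ivory-token and green-clearance grants amber-key (Rule 3).
Holding violet-badge and amber-key grants silver-token (Rule 6).
No rule produces teal-permit, and it is not given. ivory-code would need violet-badge and teal-permit (Rule 9), but teal-permit is never granted.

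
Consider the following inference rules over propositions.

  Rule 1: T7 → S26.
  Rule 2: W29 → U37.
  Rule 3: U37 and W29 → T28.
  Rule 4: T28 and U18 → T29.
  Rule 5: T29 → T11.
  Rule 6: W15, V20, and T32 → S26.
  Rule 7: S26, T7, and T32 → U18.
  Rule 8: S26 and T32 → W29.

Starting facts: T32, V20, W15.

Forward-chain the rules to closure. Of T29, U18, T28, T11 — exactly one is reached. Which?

From W15, V20, and T32, Rule 6 gives S26.
From S26 and T32, Rule 8 gives W29.
W29 holds, so U37 follows (Rule 2).
U37 and W29 hold, so T28 follows (Rule 3).
T29 would need T28 and U18 (Rule 4), but U18 is never established. U18 would need S26, T7, and T32 (Rule 7), but T7 is never established. T11 would need T29 (Rule 5), but T29 is never established.

T28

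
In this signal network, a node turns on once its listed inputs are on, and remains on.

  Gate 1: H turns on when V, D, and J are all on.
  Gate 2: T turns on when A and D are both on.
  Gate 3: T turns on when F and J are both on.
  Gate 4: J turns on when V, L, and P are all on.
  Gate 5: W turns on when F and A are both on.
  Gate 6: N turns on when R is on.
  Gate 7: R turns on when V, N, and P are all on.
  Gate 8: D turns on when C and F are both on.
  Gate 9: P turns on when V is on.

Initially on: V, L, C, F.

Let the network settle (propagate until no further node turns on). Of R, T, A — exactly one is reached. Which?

T

Gate 9: V on → P on.
Gate 4: V, L, and P on → J on.
F and J are on, so T turns on (Gate 3).
No rule produces A, and it is not given. R would need V, N, and P (Gate 7), but N never turns on.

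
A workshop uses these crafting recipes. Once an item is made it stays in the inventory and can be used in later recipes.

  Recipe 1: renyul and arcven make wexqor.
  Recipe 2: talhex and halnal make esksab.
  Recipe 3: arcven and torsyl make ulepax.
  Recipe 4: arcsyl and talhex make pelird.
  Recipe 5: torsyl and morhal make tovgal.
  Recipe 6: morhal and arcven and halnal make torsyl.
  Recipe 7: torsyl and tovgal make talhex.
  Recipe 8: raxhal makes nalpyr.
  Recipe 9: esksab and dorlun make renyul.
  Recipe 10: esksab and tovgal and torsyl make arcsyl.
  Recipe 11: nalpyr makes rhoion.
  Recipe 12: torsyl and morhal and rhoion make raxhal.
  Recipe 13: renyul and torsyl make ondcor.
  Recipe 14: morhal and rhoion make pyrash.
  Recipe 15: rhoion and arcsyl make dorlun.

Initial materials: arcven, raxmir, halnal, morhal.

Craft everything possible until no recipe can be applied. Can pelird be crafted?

Yes

Using Recipe 6, morhal, arcven, and halnal make torsyl.
torsyl and morhal → tovgal (Recipe 5).
torsyl and tovgal → talhex (Recipe 7).
talhex and halnal → esksab (Recipe 2).
esksab and tovgal and torsyl → arcsyl (Recipe 10).
arcsyl and talhex → pelird (Recipe 4).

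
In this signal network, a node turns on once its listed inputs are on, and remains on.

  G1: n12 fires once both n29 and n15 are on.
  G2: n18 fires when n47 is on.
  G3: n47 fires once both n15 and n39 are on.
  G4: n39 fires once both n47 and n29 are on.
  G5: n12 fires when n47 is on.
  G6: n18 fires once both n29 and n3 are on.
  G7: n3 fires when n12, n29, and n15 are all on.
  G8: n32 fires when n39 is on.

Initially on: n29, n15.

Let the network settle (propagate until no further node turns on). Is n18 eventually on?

Yes

n29 and n15 are on, so n12 fires (G1).
n12, n29, and n15 are on, so n3 fires (G7).
G6: n29 and n3 on → n18 on.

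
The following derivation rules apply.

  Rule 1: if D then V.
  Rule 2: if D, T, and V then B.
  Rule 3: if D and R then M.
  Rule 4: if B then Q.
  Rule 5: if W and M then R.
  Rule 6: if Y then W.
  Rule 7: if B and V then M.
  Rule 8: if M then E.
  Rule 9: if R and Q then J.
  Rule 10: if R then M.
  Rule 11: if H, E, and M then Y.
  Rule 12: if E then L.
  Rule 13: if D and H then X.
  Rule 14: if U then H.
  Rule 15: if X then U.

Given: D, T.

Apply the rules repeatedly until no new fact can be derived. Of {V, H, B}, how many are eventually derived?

From D, Rule 1 gives V.
D, T, and V hold, so B follows (Rule 2).
V: reached.
H would need U (Rule 14), but U is never established.
B: reached.
Reached: V and B — 2 of the 3.

2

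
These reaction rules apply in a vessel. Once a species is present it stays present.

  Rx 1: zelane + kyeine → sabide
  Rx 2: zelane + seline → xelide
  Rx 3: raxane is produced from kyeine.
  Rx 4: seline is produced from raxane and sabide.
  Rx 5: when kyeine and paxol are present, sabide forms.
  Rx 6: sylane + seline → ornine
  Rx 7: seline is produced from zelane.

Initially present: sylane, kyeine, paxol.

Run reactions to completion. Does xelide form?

xelide would need zelane and seline (Rx 2), but zelane never forms.

No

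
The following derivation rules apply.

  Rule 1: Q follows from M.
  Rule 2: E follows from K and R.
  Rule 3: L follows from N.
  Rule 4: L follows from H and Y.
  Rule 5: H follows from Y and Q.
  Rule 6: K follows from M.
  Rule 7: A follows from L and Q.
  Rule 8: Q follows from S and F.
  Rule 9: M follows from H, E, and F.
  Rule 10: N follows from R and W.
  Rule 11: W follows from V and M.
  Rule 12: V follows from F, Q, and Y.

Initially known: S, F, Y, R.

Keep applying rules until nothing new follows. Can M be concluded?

No

M would need H, E, and F (Rule 9), but E is never established.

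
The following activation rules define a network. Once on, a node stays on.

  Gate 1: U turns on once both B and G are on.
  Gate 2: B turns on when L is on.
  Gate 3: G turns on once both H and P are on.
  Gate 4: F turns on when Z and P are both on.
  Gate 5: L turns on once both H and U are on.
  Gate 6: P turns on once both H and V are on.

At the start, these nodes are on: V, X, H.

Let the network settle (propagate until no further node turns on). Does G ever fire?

Gate 6: H and V on → P on.
H and P are on, so G turns on (Gate 3).

Yes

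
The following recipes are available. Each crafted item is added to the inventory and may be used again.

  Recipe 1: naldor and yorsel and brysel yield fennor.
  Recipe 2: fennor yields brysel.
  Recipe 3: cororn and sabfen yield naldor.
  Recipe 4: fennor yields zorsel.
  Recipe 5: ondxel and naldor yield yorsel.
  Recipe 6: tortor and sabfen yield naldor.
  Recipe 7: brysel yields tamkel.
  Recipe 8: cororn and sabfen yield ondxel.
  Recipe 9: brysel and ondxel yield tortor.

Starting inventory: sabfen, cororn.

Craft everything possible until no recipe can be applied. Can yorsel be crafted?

cororn and sabfen → naldor (Recipe 3).
cororn and sabfen → ondxel (Recipe 8).
ondxel and naldor → yorsel (Recipe 5).

Yes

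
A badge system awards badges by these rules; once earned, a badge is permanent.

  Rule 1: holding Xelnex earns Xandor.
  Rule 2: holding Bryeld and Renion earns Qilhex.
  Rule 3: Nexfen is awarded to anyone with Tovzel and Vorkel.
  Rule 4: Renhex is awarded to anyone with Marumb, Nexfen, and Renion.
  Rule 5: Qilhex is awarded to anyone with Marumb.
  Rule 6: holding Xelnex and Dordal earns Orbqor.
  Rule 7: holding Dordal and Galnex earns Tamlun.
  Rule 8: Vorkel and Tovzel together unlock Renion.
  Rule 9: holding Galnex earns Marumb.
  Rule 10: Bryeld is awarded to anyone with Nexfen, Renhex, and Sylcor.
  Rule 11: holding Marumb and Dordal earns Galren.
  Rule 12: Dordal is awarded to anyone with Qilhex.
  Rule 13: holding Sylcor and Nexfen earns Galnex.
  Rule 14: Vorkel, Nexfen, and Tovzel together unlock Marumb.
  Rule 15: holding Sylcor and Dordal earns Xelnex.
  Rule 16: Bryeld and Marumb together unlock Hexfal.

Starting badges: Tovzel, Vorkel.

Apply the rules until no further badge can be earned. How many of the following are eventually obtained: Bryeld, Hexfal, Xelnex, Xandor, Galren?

With Tovzel and Vorkel, Nexfen is earned (Rule 3).
With Vorkel, Nexfen, and Tovzel, Marumb is earned (Rule 14).
With Marumb, Qilhex is earned (Rule 5).
With Qilhex, Dordal is earned (Rule 12).
With Marumb and Dordal, Galren is earned (Rule 11).
Bryeld would need Nexfen, Renhex, and Sylcor (Rule 10), but Sylcor is never earned.
Hexfal would need Bryeld and Marumb (Rule 16), but Bryeld is never earned.
Xelnex would need Sylcor and Dordal (Rule 15), but Sylcor is never earned.
Xandor would need Xelnex (Rule 1), but Xelnex is never earned.
Galren: reached.
Reached: Galren — 1 of the 5.

1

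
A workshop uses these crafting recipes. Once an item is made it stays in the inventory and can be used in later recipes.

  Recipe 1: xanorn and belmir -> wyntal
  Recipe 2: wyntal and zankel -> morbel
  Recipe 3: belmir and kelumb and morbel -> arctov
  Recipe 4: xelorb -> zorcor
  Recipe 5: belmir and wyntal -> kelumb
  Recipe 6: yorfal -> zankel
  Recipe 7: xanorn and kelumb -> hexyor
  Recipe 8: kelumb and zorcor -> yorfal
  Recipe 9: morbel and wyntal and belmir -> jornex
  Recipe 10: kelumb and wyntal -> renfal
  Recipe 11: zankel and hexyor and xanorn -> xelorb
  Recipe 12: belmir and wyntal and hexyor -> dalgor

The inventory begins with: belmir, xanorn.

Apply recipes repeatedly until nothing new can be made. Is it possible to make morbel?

morbel would need wyntal and zankel (Recipe 2), but zankel is never obtained.

No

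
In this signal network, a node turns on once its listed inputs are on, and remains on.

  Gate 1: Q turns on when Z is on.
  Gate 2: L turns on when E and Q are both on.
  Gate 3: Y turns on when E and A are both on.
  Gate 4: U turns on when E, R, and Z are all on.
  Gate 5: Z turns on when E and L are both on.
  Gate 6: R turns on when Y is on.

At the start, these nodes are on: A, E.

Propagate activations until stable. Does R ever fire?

Gate 3: E and A on → Y on.
Y is on, so R turns on (Gate 6).

Yes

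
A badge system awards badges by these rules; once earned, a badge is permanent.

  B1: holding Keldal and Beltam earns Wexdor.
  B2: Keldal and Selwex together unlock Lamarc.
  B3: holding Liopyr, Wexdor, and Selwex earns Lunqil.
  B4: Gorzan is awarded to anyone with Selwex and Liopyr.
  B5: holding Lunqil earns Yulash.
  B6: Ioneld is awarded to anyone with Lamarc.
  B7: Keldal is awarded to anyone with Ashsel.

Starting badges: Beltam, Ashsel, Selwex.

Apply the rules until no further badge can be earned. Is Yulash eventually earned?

Yulash would need Lunqil (B5), but Lunqil is never earned.

No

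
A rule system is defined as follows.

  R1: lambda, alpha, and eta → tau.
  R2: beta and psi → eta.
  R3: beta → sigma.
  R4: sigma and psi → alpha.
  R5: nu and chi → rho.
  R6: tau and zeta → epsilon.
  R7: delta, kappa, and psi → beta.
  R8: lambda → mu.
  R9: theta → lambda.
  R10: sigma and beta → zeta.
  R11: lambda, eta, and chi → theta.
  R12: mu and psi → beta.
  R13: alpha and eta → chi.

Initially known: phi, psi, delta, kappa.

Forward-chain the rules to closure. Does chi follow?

delta, kappa, and psi hold, so beta follows (R7).
beta holds, so sigma follows (R3).
beta and psi hold, so eta follows (R2).
From sigma and psi, R4 gives alpha.
alpha and eta hold, so chi follows (R13).

Yes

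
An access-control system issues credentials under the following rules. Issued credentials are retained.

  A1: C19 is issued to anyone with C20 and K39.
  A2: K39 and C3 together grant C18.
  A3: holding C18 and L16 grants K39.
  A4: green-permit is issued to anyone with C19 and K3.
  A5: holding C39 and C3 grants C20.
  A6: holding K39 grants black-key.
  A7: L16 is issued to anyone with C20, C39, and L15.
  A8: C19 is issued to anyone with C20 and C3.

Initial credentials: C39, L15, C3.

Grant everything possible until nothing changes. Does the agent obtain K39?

No

K39 would need C18 and L16 (A3), but C18 is never granted.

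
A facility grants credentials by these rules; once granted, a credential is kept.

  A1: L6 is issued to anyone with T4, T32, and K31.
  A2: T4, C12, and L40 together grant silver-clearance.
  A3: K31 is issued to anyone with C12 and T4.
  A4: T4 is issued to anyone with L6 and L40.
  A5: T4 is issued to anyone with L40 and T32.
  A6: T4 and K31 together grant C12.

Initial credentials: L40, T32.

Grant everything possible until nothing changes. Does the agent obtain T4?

Yes

Holding L40 and T32 grants T4 (A5).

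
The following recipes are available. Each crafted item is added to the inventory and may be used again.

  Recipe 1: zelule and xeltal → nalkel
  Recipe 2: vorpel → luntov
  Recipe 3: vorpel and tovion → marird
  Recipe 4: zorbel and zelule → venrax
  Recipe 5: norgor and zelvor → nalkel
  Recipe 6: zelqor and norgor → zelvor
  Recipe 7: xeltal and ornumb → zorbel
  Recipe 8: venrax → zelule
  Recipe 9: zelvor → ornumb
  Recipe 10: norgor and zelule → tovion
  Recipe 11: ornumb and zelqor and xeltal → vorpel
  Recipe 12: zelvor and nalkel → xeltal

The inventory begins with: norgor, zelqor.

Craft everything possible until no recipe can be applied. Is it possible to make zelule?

No

zelule would need venrax (Recipe 8), but venrax is never obtained.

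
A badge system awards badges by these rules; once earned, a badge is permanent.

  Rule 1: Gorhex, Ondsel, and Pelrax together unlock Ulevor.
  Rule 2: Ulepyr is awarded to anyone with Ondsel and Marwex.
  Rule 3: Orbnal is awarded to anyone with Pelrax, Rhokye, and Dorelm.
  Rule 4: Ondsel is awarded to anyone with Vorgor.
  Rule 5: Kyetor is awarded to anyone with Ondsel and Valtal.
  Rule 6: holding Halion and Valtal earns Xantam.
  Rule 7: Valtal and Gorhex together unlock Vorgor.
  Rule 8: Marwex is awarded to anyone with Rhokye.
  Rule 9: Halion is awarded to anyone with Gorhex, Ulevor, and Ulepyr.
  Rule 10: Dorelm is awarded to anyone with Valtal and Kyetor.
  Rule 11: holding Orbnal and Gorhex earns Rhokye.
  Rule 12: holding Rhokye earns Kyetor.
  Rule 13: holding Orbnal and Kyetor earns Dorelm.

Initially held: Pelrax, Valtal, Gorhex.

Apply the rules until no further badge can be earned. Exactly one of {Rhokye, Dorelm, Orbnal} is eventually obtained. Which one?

With Valtal and Gorhex, Vorgor is earned (Rule 7).
With Vorgor, Ondsel is earned (Rule 4).
With Ondsel and Valtal, Kyetor is earned (Rule 5).
With Valtal and Kyetor, Dorelm is earned (Rule 10).
Orbnal would need Pelrax, Rhokye, and Dorelm (Rule 3), but Rhokye is never earned. Rhokye would need Orbnal and Gorhex (Rule 11), but Orbnal is never earned.

Dorelm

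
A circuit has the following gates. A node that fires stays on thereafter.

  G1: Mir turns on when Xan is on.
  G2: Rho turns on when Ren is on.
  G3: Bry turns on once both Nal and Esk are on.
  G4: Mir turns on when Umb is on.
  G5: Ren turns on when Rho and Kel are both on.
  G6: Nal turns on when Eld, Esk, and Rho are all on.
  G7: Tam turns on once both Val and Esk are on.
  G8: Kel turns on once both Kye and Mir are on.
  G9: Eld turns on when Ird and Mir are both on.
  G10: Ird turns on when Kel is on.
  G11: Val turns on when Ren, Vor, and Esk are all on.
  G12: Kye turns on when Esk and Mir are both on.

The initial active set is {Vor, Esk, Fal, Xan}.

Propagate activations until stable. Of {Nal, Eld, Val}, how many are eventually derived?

1

G1: Xan on → Mir on.
Esk and Mir are on, so Kye turns on (G12).
G8: Kye and Mir on → Kel on.
G10: Kel on → Ird on.
G9: Ird and Mir on → Eld on.
Nal would need Eld, Esk, and Rho (G6), but Rho never turns on.
Eld: reached.
Val would need Ren, Vor, and Esk (G11), but Ren never turns on.
Reached: Eld — 1 of the 3.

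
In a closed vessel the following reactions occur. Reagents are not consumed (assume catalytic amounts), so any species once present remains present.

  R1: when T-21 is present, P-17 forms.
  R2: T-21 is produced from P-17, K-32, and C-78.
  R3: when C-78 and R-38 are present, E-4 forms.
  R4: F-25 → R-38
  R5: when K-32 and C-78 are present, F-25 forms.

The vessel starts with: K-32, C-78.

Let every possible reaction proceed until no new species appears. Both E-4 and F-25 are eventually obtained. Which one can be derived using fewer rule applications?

F-25

F-25: K-32 and C-78 present → F-25 forms (R5). [1 rule application]
E-4: K-32 and C-78 present → F-25 forms (R5). F-25 present → R-38 forms (R4). C-78 and R-38 present → E-4 forms (R3). [3 rule applications]
F-25 needs fewer.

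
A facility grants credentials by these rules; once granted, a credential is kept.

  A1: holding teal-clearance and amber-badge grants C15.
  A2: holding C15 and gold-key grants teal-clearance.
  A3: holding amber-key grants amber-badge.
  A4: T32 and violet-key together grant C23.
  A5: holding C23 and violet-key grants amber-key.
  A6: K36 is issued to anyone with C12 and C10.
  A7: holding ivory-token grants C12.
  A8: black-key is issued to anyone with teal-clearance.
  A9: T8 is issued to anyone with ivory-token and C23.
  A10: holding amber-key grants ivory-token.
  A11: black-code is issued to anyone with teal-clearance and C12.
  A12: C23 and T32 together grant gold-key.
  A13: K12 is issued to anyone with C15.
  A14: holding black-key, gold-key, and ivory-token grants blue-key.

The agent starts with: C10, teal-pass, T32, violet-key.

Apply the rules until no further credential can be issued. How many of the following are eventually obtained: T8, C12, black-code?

2

Holding T32 and violet-key grants C23 (A4).
Holding C23 and violet-key grants amber-key (A5).
Holding amber-key grants ivory-token (A10).
Holding ivory-token grants C12 (A7).
Holding ivory-token and C23 grants T8 (A9).
T8: reached.
C12: reached.
black-code would need teal-clearance and C12 (A11), but teal-clearance is never granted.
Reached: T8 and C12 — 2 of the 3.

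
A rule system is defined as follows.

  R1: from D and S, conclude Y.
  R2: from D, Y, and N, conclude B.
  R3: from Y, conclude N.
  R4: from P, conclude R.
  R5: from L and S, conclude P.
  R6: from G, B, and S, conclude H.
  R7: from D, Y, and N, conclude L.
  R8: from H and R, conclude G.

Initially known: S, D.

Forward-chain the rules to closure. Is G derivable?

No

G would need H and R (R8), but H is never established.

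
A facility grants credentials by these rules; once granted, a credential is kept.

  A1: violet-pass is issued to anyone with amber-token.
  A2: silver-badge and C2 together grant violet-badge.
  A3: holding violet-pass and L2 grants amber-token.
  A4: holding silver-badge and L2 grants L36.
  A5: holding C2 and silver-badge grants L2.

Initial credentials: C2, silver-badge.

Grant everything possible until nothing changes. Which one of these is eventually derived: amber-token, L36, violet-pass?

Holding C2 and silver-badge grants L2 (A5).
Holding silver-badge and L2 grants L36 (A4).
violet-pass would need amber-token (A1), but amber-token is never granted. amber-token would need violet-pass and L2 (A3), but violet-pass is never granted.

L36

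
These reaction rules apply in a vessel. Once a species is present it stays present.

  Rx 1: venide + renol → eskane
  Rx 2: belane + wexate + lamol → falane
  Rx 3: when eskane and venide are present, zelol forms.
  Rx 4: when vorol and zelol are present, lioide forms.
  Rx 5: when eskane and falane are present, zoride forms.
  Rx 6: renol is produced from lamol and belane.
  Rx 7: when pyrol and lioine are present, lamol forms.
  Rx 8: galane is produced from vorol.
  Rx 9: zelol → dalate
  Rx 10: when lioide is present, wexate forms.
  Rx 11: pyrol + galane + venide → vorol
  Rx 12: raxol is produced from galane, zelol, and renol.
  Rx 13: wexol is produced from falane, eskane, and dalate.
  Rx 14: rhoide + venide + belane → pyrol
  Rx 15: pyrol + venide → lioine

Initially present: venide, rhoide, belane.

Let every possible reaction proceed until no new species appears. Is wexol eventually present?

No

wexol would need falane, eskane, and dalate (Rx 13), but falane never forms.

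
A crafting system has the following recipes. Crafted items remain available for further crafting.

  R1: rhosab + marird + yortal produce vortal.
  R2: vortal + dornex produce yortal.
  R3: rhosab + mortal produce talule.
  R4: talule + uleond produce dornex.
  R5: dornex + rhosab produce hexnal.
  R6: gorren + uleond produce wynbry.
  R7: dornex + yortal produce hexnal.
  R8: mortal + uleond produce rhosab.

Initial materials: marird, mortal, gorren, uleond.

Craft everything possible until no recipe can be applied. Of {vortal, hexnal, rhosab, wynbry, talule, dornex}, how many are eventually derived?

5

mortal + uleond → rhosab (R8).
gorren + uleond → wynbry (R6).
rhosab + mortal → talule (R3).
Using R4, talule and uleond make dornex.
dornex + rhosab → hexnal (R5).
vortal would need rhosab, marird, and yortal (R1), but yortal is never obtained.
hexnal: reached.
rhosab: reached.
wynbry: reached.
talule: reached.
dornex: reached.
Reached: hexnal, rhosab, wynbry, talule, and dornex — 5 of the 6.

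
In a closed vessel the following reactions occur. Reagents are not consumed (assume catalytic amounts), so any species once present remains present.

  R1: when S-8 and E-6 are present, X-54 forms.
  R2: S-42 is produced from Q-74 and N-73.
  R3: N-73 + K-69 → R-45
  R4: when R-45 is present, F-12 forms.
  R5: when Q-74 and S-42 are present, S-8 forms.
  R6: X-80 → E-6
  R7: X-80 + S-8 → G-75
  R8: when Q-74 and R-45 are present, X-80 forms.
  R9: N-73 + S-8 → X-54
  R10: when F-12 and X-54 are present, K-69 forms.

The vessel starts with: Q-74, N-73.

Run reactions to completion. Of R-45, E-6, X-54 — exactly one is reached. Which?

Q-74 and N-73 present → S-42 forms (R2).
Q-74 and S-42 present → S-8 forms (R5).
N-73 and S-8 present → X-54 forms (R9).
R-45 would need N-73 and K-69 (R3), but K-69 never forms. E-6 would need X-80 (R6), but X-80 never forms.

X-54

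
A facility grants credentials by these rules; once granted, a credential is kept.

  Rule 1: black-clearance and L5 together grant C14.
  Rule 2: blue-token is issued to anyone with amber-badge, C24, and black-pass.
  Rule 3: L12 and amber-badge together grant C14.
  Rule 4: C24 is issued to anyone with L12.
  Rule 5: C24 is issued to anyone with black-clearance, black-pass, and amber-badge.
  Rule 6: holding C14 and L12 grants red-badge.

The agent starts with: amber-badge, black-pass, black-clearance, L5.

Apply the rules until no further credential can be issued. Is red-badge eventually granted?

No

red-badge would need C14 and L12 (Rule 6), but L12 is never granted.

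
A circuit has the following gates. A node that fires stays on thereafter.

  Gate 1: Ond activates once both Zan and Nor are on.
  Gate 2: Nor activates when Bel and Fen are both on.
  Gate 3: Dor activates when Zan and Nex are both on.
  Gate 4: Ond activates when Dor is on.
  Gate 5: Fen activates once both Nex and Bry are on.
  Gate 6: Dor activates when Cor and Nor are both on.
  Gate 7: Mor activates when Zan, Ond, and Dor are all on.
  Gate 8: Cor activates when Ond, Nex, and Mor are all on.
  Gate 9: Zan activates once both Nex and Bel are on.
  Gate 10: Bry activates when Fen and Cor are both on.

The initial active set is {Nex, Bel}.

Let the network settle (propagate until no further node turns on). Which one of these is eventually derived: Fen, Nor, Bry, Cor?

Cor

Gate 9: Nex and Bel on → Zan on.
Gate 3: Zan and Nex on → Dor on.
Gate 4: Dor on → Ond on.
Zan, Ond, and Dor are on, so Mor activates (Gate 7).
Gate 8: Ond, Nex, and Mor on → Cor on.
Bry would need Fen and Cor (Gate 10), but Fen never turns on. Nor would need Bel and Fen (Gate 2), but Fen never turns on. Fen would need Nex and Bry (Gate 5), but Bry never turns on.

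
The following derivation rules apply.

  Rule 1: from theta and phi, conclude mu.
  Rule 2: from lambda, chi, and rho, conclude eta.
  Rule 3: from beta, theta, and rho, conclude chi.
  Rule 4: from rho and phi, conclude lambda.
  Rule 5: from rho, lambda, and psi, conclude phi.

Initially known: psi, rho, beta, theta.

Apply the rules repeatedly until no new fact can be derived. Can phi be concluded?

phi would need rho, lambda, and psi (Rule 5), but lambda is never established.

No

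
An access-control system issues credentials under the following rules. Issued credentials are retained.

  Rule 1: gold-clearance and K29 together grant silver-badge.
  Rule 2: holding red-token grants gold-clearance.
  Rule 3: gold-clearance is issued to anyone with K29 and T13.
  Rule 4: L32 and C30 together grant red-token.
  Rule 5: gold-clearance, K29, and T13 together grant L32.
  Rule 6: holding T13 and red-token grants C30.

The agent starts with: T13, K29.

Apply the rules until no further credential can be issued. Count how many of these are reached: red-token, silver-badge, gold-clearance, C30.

2

Holding K29 and T13 grants gold-clearance (Rule 3).
Holding gold-clearance and K29 grants silver-badge (Rule 1).
red-token would need L32 and C30 (Rule 4), but C30 is never granted.
silver-badge: reached.
gold-clearance: reached.
C30 would need T13 and red-token (Rule 6), but red-token is never granted.
Reached: silver-badge and gold-clearance — 2 of the 4.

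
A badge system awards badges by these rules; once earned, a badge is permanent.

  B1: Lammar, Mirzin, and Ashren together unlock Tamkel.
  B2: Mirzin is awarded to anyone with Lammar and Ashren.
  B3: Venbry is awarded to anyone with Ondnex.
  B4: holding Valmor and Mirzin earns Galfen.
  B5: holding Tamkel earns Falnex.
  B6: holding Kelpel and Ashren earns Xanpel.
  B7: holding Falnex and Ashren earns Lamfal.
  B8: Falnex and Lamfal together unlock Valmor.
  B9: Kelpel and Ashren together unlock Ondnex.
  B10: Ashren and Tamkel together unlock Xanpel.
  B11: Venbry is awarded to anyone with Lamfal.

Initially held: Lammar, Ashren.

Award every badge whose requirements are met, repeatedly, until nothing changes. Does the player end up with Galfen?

With Lammar and Ashren, Mirzin is earned (B2).
With Lammar, Mirzin, and Ashren, Tamkel is earned (B1).
With Tamkel, Falnex is earned (B5).
With Falnex and Ashren, Lamfal is earned (B7).
With Falnex and Lamfal, Valmor is earned (B8).
With Valmor and Mirzin, Galfen is earned (B4).

Yes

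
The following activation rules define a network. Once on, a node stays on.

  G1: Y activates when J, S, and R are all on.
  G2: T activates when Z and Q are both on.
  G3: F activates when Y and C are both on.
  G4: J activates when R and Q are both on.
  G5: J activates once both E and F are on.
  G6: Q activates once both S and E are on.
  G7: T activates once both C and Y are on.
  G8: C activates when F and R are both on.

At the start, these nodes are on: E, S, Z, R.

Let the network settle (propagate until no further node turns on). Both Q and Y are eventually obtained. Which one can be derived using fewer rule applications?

Q

Q: S and E are on, so Q activates (G6). [1 rule application]
Y: G6: S and E on → Q on. G4: R and Q on → J on. G1: J, S, and R on → Y on. [3 rule applications]
Q needs fewer.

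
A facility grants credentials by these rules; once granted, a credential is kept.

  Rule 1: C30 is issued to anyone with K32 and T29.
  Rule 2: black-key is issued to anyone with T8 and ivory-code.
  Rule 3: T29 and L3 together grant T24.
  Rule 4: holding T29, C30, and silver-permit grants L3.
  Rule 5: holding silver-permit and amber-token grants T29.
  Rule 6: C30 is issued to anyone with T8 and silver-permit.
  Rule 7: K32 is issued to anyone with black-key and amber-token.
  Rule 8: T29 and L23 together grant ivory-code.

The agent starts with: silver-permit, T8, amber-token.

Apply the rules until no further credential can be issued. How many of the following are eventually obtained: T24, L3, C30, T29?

4

Holding T8 and silver-permit grants C30 (Rule 6).
Holding silver-permit and amber-token grants T29 (Rule 5).
Holding T29, C30, and silver-permit grants L3 (Rule 4).
Holding T29 and L3 grants T24 (Rule 3).
T24: reached.
L3: reached.
C30: reached.
T29: reached.
All 4 are reached.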